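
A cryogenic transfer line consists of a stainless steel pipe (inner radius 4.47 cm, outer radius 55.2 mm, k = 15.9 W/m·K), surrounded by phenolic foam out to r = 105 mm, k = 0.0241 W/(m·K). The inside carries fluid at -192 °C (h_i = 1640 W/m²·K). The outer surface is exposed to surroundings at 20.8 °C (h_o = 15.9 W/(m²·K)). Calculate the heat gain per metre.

Resistance network (inner→outer):
  R'_conv,in = 1/(2πr h) = 1/(2π·0.0447·1640) = 0.002171 m·K/W
  R'_stainless steel = ln(0.0552/0.0447)/(2πk) = 0.2110/(2π·15.9) = 0.002112 m·K/W
  R'_phenolic foam = ln(0.105/0.0552)/(2πk) = 0.6430/(2π·0.0241) = 4.246 m·K/W
  R'_conv,out = 1/(2πr h) = 1/(2π·0.105·15.9) = 0.09533 m·K/W
ΣR = 0.002171 + 0.002112 + 4.246 + 0.09533 = 4.346 m·K/W
Q' = ΔT/ΣR = (-192 °C − 20.8 °C)/4.346 = -49.0 W/m
(Negative Q' ⇒ heat flows inward; heat gain = 49.0 W/m.)

Q' = 49.0 W/m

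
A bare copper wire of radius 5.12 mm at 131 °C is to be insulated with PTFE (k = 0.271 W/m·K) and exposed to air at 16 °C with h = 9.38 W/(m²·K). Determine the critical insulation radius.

For a cylinder, r_cr = k_ins/h = 0.271/9.38 = 0.0289 m = 2.89 cm

r_cr = 2.89 cm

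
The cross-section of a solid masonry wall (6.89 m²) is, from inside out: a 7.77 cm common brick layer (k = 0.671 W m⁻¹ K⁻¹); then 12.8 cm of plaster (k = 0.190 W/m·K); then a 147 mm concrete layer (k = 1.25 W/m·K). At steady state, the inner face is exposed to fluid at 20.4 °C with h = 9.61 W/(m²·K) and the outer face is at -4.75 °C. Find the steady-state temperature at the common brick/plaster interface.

Treat each layer as a resistance in series:
  R_conv,in = 1/(hA) = 1/(9.61·6.89) = 0.01510 K/W
  R_common brick = L/(kA) = 0.0777/(0.671·6.89) = 0.01681 K/W
  R_plaster = L/(kA) = 0.128/(0.190·6.89) = 0.09778 K/W
  R_concrete = L/(kA) = 0.147/(1.25·6.89) = 0.01707 K/W
ΣR = 0.01510 + 0.01681 + 0.09778 + 0.01707 = 0.1468 K/W
Q = ΔT/ΣR = (20.4 °C − -4.75 °C)/0.1468 = 171.3 W
From the inner boundary to the common brick/plaster interface, ΣR_partial = 0.03191 K/W.
T_interface = T_in − Q·ΣR_partial = 20.4 °C − (171.3)(0.03191) = 14.9 °C

T = 14.9 °C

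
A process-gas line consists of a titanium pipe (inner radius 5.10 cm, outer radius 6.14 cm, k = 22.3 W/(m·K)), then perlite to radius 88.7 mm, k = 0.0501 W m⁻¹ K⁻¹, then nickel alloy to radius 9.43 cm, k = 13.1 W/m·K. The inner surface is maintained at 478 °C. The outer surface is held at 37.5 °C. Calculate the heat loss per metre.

Resistance network (inner→outer):
  R'_titanium = ln(0.0614/0.0510)/(2πk) = 0.1856/(2π·22.3) = 0.001325 m·K/W
  R'_perlite = ln(0.0887/0.0614)/(2πk) = 0.3679/(2π·0.0501) = 1.169 m·K/W
  R'_nickel alloy = ln(0.0943/0.0887)/(2πk) = 0.06122/(2π·13.1) = 7.438×10^-4 m·K/W
ΣR = 0.001325 + 1.169 + 7.438×10^-4 = 1.171 m·K/W
Q' = ΔT/ΣR = (478 °C − 37.5 °C)/1.171 = 376 W/m

Q' = 376 W/m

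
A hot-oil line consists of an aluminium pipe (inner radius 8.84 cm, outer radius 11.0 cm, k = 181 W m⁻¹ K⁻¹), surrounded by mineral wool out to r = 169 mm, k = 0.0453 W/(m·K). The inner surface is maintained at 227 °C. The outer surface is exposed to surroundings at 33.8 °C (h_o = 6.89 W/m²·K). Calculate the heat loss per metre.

Series thermal resistances, inner to outer:
  R'_aluminium = ln(0.110/0.0884)/(2πk) = 0.2186/(2π·181) = 1.922×10^-4 m·K/W
  R'_mineral wool = ln(0.169/0.110)/(2πk) = 0.4294/(2π·0.0453) = 1.509 m·K/W
  R'_conv,out = 1/(2πr h) = 1/(2π·0.169·6.89) = 0.1367 m·K/W
ΣR = 1.922×10^-4 + 1.509 + 0.1367 = 1.646 m·K/W
Q' = ΔT/ΣR = (227 °C − 33.8 °C)/1.646 = 117 W/m

Q' = 117 W/m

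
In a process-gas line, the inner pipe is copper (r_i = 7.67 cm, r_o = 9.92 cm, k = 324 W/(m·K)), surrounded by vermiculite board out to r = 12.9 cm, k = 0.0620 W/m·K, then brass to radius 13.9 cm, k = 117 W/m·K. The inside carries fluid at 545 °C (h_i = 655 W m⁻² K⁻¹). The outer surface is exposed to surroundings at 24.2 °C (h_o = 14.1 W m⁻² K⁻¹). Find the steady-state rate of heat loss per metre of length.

Q' = 686 W/m

Series thermal resistances, inner to outer:
  R'_conv,in = 1/(2πr h) = 1/(2π·0.0767·655) = 0.003168 m·K/W
  R'_copper = ln(0.0992/0.0767)/(2πk) = 0.2572/(2π·324) = 1.264×10^-4 m·K/W
  R'_vermiculite board = ln(0.129/0.0992)/(2πk) = 0.2627/(2π·0.0620) = 0.6743 m·K/W
  R'_brass = ln(0.139/0.129)/(2πk) = 0.07466/(2π·117) = 1.016×10^-4 m·K/W
  R'_conv,out = 1/(2πr h) = 1/(2π·0.139·14.1) = 0.08121 m·K/W
ΣR = 0.003168 + 1.264×10^-4 + 0.6743 + 1.016×10^-4 + 0.08121 = 0.7589 m·K/W
Q' = ΔT/ΣR = (545 °C − 24.2 °C)/0.7589 = 686 W/m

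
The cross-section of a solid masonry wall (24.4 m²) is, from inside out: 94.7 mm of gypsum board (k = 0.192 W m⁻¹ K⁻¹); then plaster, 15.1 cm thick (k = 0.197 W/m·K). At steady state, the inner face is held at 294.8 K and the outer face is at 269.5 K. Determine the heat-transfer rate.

Treat each layer as a resistance in series:
  R_gypsum board = L/(kA) = 0.0947/(0.192·24.4) = 0.02021 K/W
  R_plaster = L/(kA) = 0.151/(0.197·24.4) = 0.03141 K/W
ΣR = 0.02021 + 0.03141 = 0.05162 K/W
Q = ΔT/ΣR = (294.8 K − 269.5 K)/0.05162 = 490 W

Q = 490 W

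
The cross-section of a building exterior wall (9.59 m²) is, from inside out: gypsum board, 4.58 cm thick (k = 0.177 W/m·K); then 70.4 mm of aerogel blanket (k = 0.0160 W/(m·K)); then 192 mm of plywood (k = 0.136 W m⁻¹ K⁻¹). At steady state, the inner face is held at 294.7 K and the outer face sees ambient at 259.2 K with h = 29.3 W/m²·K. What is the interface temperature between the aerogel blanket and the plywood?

T = 267.61 K

Resistance network (inner→outer):
  R_gypsum board = L/(kA) = 0.0458/(0.177·9.59) = 0.02698 K/W
  R_aerogel blanket = L/(kA) = 0.0704/(0.0160·9.59) = 0.4588 K/W
  R_plywood = L/(kA) = 0.192/(0.136·9.59) = 0.1472 K/W
  R_conv,out = 1/(hA) = 1/(29.3·9.59) = 0.003559 K/W
ΣR = 0.02698 + 0.4588 + 0.1472 + 0.003559 = 0.6365 K/W
Q = ΔT/ΣR = (294.7 K − 259.2 K)/0.6365 = 55.77 W
From the inner boundary to the aerogel blanket/plywood interface, ΣR_partial = 0.4858 K/W.
T_interface = T_in − Q·ΣR_partial = 294.7 K − (55.77)(0.4858) = 267.61 K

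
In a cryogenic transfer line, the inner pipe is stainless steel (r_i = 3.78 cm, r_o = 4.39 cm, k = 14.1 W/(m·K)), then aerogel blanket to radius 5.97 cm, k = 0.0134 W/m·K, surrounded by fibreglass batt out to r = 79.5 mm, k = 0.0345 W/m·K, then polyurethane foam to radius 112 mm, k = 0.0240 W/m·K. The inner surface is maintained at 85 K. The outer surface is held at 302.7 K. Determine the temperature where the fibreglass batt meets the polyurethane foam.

Series thermal resistances, inner to outer:
  R'_stainless steel = ln(0.0439/0.0378)/(2πk) = 0.1496/(2π·14.1) = 0.001689 m·K/W
  R'_aerogel blanket = ln(0.0597/0.0439)/(2πk) = 0.3074/(2π·0.0134) = 3.651 m·K/W
  R'_fibreglass batt = ln(0.0795/0.0597)/(2πk) = 0.2864/(2π·0.0345) = 1.321 m·K/W
  R'_polyurethane foam = ln(0.112/0.0795)/(2πk) = 0.3427/(2π·0.0240) = 2.273 m·K/W
ΣR = 0.001689 + 3.651 + 1.321 + 2.273 = 7.247 m·K/W
Q' = ΔT/ΣR = (85 K − 302.7 K)/7.247 = -30.04 W/m
From the inner boundary to the fibreglass batt/polyurethane foam interface, ΣR_partial = 4.974 m·K/W.
T_interface = T_in − Q'·ΣR_partial = 85 K − (-30.04)(4.974) = 234.4 K

T = 234.4 K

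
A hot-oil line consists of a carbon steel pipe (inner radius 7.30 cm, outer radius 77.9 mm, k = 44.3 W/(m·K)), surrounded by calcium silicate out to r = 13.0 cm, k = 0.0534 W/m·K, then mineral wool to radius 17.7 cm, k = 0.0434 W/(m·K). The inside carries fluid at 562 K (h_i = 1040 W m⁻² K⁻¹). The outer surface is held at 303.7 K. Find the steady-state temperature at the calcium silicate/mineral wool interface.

Series thermal resistances, inner to outer:
  R'_conv,in = 1/(2πr h) = 1/(2π·0.0730·1040) = 0.002096 m·K/W
  R'_carbon steel = ln(0.0779/0.0730)/(2πk) = 0.06497/(2π·44.3) = 2.334×10^-4 m·K/W
  R'_calcium silicate = ln(0.130/0.0779)/(2πk) = 0.5121/(2π·0.0534) = 1.526 m·K/W
  R'_mineral wool = ln(0.177/0.130)/(2πk) = 0.3086/(2π·0.0434) = 1.132 m·K/W
ΣR = 0.002096 + 2.334×10^-4 + 1.526 + 1.132 = 2.660 m·K/W
Q' = ΔT/ΣR = (562 K − 303.7 K)/2.660 = 97.11 W/m
From the inner boundary to the calcium silicate/mineral wool interface, ΣR_partial = 1.528 m·K/W.
T_interface = T_in − Q'·ΣR_partial = 562 K − (97.11)(1.528) = 414 K

T = 414 K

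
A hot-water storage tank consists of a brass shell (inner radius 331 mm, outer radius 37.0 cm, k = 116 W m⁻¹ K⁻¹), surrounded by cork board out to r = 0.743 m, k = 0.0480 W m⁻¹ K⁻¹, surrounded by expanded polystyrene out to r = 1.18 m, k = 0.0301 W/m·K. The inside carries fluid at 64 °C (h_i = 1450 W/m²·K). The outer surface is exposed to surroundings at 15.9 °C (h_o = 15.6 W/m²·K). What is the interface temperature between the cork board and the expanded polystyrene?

Resistance network (inner→outer):
  R_conv,in = 1/(4πr²h) = 1/(4π·0.331²·1450) = 5.009×10^-4 K/W
  R_brass = (1/0.331 − 1/0.370)/(4πk) = 0.3184/(4π·116) = 2.185×10^-4 K/W
  R_cork board = (1/0.370 − 1/0.743)/(4πk) = 1.357/(4π·0.0480) = 2.249 K/W
  R_expanded polystyrene = (1/0.743 − 1/1.18)/(4πk) = 0.4984/(4π·0.0301) = 1.318 K/W
  R_conv,out = 1/(4πr²h) = 1/(4π·1.18²·15.6) = 0.003664 K/W
ΣR = 5.009×10^-4 + 2.185×10^-4 + 2.249 + 1.318 + 0.003664 = 3.571 K/W
Q = ΔT/ΣR = (64 °C − 15.9 °C)/3.571 = 13.47 W
From the inner boundary to the cork board/expanded polystyrene interface, ΣR_partial = 2.250 K/W.
T_interface = T_in − Q·ΣR_partial = 64 °C − (13.47)(2.250) = 33.7 °C

T = 33.7 °C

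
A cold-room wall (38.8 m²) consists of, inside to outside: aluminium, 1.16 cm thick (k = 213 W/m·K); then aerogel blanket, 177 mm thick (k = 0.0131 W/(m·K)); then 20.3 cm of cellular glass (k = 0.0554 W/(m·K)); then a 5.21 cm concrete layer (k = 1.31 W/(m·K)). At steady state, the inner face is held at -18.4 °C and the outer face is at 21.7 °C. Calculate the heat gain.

Resistance network (inner→outer):
  R_aluminium = L/(kA) = 0.0116/(213·38.8) = 1.404×10^-6 K/W
  R_aerogel blanket = L/(kA) = 0.177/(0.0131·38.8) = 0.3482 K/W
  R_cellular glass = L/(kA) = 0.203/(0.0554·38.8) = 0.09444 K/W
  R_concrete = L/(kA) = 0.0521/(1.31·38.8) = 0.001025 K/W
ΣR = 1.404×10^-6 + 0.3482 + 0.09444 + 0.001025 = 0.4437 K/W
Q = ΔT/ΣR = (-18.4 °C − 21.7 °C)/0.4437 = -90.4 W
(Negative Q ⇒ heat flows inward; heat gain = 90.4 W.)

Q = 90.4 W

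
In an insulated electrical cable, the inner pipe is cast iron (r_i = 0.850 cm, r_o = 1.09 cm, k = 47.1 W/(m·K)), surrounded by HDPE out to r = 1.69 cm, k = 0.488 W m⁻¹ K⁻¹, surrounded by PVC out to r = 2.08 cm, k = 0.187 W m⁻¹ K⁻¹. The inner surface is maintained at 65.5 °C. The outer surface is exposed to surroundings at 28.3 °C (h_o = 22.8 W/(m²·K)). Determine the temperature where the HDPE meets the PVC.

T = 57.3 °C

Treat each layer as a resistance in series:
  R'_cast iron = ln(0.0109/0.00850)/(2πk) = 0.2487/(2π·47.1) = 8.404×10^-4 m·K/W
  R'_HDPE = ln(0.0169/0.0109)/(2πk) = 0.4386/(2π·0.488) = 0.1430 m·K/W
  R'_PVC = ln(0.0208/0.0169)/(2πk) = 0.2076/(2π·0.187) = 0.1767 m·K/W
  R'_conv,out = 1/(2πr h) = 1/(2π·0.0208·22.8) = 0.3356 m·K/W
ΣR = 8.404×10^-4 + 0.1430 + 0.1767 + 0.3356 = 0.6561 m·K/W
Q' = ΔT/ΣR = (65.5 °C − 28.3 °C)/0.6561 = 56.70 W/m
From the inner boundary to the HDPE/PVC interface, ΣR_partial = 0.1438 m·K/W.
T_interface = T_in − Q'·ΣR_partial = 65.5 °C − (56.70)(0.1438) = 57.3 °C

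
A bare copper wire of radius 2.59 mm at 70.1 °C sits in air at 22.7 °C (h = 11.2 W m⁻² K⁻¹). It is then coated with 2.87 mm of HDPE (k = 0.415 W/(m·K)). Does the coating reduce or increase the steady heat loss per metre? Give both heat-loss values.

increases: 8.64 → 16.4 W/m

Critical radius for a cylinder: r_cr = k/h = 0.0371 m = 3.71 cm.
Outer radius after coating: r₂ = 0.00259 + 0.00287 = 0.00546 m.
Since r₁ < r_cr and r₂ ≤ r_cr, the coating moves toward the maximum at r_cr — heat loss rises.
Bare: R = 1/(2πr₁h) = 5.487 m·K/W; Q = 47.4/5.487 = 8.64 W/m.
Coated: R = R_cond + R_conv = 2.889 m·K/W; Q = 47.4/2.889 = 16.4 W/m.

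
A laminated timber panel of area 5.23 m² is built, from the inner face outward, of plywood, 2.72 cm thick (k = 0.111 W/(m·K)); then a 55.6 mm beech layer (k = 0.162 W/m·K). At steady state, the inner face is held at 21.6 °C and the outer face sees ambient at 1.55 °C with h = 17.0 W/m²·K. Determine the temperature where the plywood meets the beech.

Resistance network (inner→outer):
  R_plywood = L/(kA) = 0.0272/(0.111·5.23) = 0.04685 K/W
  R_beech = L/(kA) = 0.0556/(0.162·5.23) = 0.06562 K/W
  R_conv,out = 1/(hA) = 1/(17.0·5.23) = 0.01125 K/W
ΣR = 0.04685 + 0.06562 + 0.01125 = 0.1237 K/W
Q = ΔT/ΣR = (21.6 °C − 1.55 °C)/0.1237 = 162.1 W
From the inner boundary to the plywood/beech interface, ΣR_partial = 0.04685 K/W.
T_interface = T_in − Q·ΣR_partial = 21.6 °C − (162.1)(0.04685) = 14.0 °C

T = 14.0 °C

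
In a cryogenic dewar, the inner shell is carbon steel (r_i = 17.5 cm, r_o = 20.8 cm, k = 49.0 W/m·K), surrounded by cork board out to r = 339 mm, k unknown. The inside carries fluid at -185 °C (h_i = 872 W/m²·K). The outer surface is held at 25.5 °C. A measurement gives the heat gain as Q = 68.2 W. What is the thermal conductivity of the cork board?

k = 0.0480 W/m·K

ΣR = ΔT/Q = |-185 − 25.5|/68.2 = 3.087 K/W
Known resistances:
  R_conv,in = 1/(4πr²h) = 1/(4π·0.175²·872) = 0.002980 K/W
  R_carbon steel = (1/0.175 − 1/0.208)/(4πk) = 0.9066/(4π·49.0) = 0.001472 K/W
R_cork board = ΣR − ΣR_known = 3.087 − 0.004452 = 3.083 K/W
(1/r₁−1/r₂)/(4πk) = 3.083 ⇒ k = 1.858/(4π·3.083) = 0.0480 W/m·K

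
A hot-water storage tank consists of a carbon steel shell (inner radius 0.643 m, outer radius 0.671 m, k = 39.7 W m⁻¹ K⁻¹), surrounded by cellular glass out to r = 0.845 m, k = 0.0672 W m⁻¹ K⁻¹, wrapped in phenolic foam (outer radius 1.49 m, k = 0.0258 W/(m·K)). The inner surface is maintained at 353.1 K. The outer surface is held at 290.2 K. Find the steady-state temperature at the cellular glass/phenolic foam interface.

T = 341.3 K

Resistance network (inner→outer):
  R_carbon steel = (1/0.643 − 1/0.671)/(4πk) = 0.06490/(4π·39.7) = 1.301×10^-4 K/W
  R_cellular glass = (1/0.671 − 1/0.845)/(4πk) = 0.3069/(4π·0.0672) = 0.3634 K/W
  R_phenolic foam = (1/0.845 − 1/1.49)/(4πk) = 0.5123/(4π·0.0258) = 1.580 K/W
ΣR = 1.301×10^-4 + 0.3634 + 1.580 = 1.944 K/W
Q = ΔT/ΣR = (353.1 K − 290.2 K)/1.944 = 32.36 W
From the inner boundary to the cellular glass/phenolic foam interface, ΣR_partial = 0.3635 K/W.
T_interface = T_in − Q·ΣR_partial = 353.1 K − (32.36)(0.3635) = 341.3 K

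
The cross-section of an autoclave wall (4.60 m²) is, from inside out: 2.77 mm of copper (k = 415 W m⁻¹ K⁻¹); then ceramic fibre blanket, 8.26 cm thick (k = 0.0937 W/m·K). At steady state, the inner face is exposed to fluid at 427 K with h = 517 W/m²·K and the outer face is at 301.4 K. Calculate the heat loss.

Q = 654 W

Series thermal resistances, inner to outer:
  R_conv,in = 1/(hA) = 1/(517·4.60) = 4.205×10^-4 K/W
  R_copper = L/(kA) = 0.00277/(415·4.60) = 1.451×10^-6 K/W
  R_ceramic fibre blanket = L/(kA) = 0.0826/(0.0937·4.60) = 0.1916 K/W
ΣR = 4.205×10^-4 + 1.451×10^-6 + 0.1916 = 0.1920 K/W
Q = ΔT/ΣR = (427 K − 301.4 K)/0.1920 = 654 W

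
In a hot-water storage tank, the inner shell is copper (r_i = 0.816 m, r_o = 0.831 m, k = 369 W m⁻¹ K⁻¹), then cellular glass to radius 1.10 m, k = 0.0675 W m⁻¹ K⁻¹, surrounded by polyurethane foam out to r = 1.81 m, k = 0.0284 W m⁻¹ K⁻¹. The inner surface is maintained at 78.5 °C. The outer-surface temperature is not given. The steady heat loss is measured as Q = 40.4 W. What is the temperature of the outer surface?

T_out = 24.1 °C

Sum the resistances:
  R_copper = (1/0.816 − 1/0.831)/(4πk) = 0.02212/(4π·369) = 4.770×10^-6 K/W
  R_cellular glass = (1/0.831 − 1/1.10)/(4πk) = 0.2943/(4π·0.0675) = 0.3469 K/W
  R_polyurethane foam = (1/1.10 − 1/1.81)/(4πk) = 0.3566/(4π·0.0284) = 0.9992 K/W
ΣR = 1.346 K/W
ΔT = Q·ΣR = 40.4 × 1.346 = 54.38 K
Heat flows outward, so T_out = T_in − ΔT = 78.5 − 54.38 = 24.1 °C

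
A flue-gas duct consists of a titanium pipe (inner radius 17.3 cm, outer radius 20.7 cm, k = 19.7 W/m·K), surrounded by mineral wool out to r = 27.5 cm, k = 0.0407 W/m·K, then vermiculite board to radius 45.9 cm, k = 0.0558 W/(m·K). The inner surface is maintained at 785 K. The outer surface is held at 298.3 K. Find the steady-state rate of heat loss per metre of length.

Treat each layer as a resistance in series:
  R'_titanium = ln(0.207/0.173)/(2πk) = 0.1794/(2π·19.7) = 0.001450 m·K/W
  R'_mineral wool = ln(0.275/0.207)/(2πk) = 0.2841/(2π·0.0407) = 1.111 m·K/W
  R'_vermiculite board = ln(0.459/0.275)/(2πk) = 0.5123/(2π·0.0558) = 1.461 m·K/W
ΣR = 0.001450 + 1.111 + 1.461 = 2.573 m·K/W
Q' = ΔT/ΣR = (785 K − 298.3 K)/2.573 = 189 W/m

Q' = 189 W/m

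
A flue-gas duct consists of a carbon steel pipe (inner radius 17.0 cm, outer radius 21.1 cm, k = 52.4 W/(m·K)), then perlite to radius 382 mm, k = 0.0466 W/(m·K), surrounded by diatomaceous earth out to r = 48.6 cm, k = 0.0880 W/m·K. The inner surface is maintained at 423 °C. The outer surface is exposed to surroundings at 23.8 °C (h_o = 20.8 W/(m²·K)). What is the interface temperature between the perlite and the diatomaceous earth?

T = 96.5 °C

Treat each layer as a resistance in series:
  R'_carbon steel = ln(0.211/0.170)/(2πk) = 0.2161/(2π·52.4) = 6.562×10^-4 m·K/W
  R'_perlite = ln(0.382/0.211)/(2πk) = 0.5936/(2π·0.0466) = 2.027 m·K/W
  R'_diatomaceous earth = ln(0.486/0.382)/(2πk) = 0.2408/(2π·0.0880) = 0.4355 m·K/W
  R'_conv,out = 1/(2πr h) = 1/(2π·0.486·20.8) = 0.01574 m·K/W
ΣR = 6.562×10^-4 + 2.027 + 0.4355 + 0.01574 = 2.479 m·K/W
Q' = ΔT/ΣR = (423 °C − 23.8 °C)/2.479 = 161.0 W/m
From the inner boundary to the perlite/diatomaceous earth interface, ΣR_partial = 2.028 m·K/W.
T_interface = T_in − Q'·ΣR_partial = 423 °C − (161.0)(2.028) = 96.5 °C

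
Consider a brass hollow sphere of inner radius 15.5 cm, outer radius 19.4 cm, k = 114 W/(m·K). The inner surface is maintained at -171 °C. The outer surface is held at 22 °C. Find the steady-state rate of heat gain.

Q = 213 kW

Q = 4πk·ΔT/(1/r₁ − 1/r₂) = 4π × 114 × 193 / (1/0.155 − 1/0.194) = 2.13×10^5 W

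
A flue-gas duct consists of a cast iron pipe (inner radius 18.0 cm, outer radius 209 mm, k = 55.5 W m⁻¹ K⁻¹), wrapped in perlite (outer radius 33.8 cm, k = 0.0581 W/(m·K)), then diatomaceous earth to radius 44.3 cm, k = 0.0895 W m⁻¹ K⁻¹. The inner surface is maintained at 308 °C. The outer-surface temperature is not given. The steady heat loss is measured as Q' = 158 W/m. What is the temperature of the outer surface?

T_out = 23.9 °C

Sum the resistances:
  R'_cast iron = ln(0.209/0.180)/(2πk) = 0.1494/(2π·55.5) = 4.284×10^-4 m·K/W
  R'_perlite = ln(0.338/0.209)/(2πk) = 0.4807/(2π·0.0581) = 1.317 m·K/W
  R'_diatomaceous earth = ln(0.443/0.338)/(2πk) = 0.2705/(2π·0.0895) = 0.4811 m·K/W
ΣR = 1.798 m·K/W
ΔT = Q'·ΣR = 158 × 1.798 = 284.1 K
Heat flows outward, so T_out = T_in − ΔT = 308 − 284.1 = 23.9 °C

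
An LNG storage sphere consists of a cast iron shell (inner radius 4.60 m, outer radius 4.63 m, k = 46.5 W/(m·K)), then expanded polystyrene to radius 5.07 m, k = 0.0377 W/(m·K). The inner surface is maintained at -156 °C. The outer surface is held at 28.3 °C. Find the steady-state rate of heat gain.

Q = 4.66 kW

Series thermal resistances, inner to outer:
  R_cast iron = (1/4.60 − 1/4.63)/(4πk) = 0.001409/(4π·46.5) = 2.411×10^-6 K/W
  R_expanded polystyrene = (1/4.63 − 1/5.07)/(4πk) = 0.01874/(4π·0.0377) = 0.03957 K/W
ΣR = 2.411×10^-6 + 0.03957 = 0.03957 K/W
Q = ΔT/ΣR = (-156 °C − 28.3 °C)/0.03957 = -4660 W
(Negative Q ⇒ heat flows inward; heat gain = 4660 W.)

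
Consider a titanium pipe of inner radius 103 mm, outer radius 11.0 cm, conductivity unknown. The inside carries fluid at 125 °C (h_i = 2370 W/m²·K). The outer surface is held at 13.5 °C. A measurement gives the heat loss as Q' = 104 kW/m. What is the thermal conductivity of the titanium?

ΣR = ΔT/Q' = |125 − 13.5|/1.04×10^5 = 0.001072 m·K/W
Known resistances:
  R'_conv,in = 1/(2πr h) = 1/(2π·0.103·2370) = 6.520×10^-4 m·K/W
R_titanium = ΣR − ΣR_known = 0.001072 − 6.520×10^-4 = 4.200×10^-4 m·K/W
ln(r₂/r₁)/(2πk) = 4.200×10^-4 ⇒ k = 0.06575/(2π·4.200×10^-4) = 24.9 W/m·K

k = 24.9 W/m·K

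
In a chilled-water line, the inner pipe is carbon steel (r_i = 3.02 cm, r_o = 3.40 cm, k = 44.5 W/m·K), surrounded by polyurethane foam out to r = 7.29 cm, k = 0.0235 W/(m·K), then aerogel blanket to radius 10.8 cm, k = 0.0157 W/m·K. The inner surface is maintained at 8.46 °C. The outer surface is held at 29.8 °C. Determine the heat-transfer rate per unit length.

Resistance network (inner→outer):
  R'_carbon steel = ln(0.0340/0.0302)/(2πk) = 0.1185/(2π·44.5) = 4.239×10^-4 m·K/W
  R'_polyurethane foam = ln(0.0729/0.0340)/(2πk) = 0.7627/(2π·0.0235) = 5.166 m·K/W
  R'_aerogel blanket = ln(0.108/0.0729)/(2πk) = 0.3930/(2π·0.0157) = 3.984 m·K/W
ΣR = 4.239×10^-4 + 5.166 + 3.984 = 9.150 m·K/W
Q' = ΔT/ΣR = (8.46 °C − 29.8 °C)/9.150 = -2.33 W/m
(Negative Q' ⇒ heat flows inward; heat gain = 2.33 W/m.)

Q' = 2.33 W/m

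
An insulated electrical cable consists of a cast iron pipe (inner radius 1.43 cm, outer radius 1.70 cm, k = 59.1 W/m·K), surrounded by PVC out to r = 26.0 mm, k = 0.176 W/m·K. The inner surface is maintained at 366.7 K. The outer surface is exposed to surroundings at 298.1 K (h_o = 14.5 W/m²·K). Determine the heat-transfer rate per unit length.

Q' = 85.0 W/m

Series thermal resistances, inner to outer:
  R'_cast iron = ln(0.0170/0.0143)/(2πk) = 0.1730/(2π·59.1) = 4.658×10^-4 m·K/W
  R'_PVC = ln(0.0260/0.0170)/(2πk) = 0.4249/(2π·0.176) = 0.3842 m·K/W
  R'_conv,out = 1/(2πr h) = 1/(2π·0.0260·14.5) = 0.4222 m·K/W
ΣR = 4.658×10^-4 + 0.3842 + 0.4222 = 0.8069 m·K/W
Q' = ΔT/ΣR = (366.7 K − 298.1 K)/0.8069 = 85.0 W/m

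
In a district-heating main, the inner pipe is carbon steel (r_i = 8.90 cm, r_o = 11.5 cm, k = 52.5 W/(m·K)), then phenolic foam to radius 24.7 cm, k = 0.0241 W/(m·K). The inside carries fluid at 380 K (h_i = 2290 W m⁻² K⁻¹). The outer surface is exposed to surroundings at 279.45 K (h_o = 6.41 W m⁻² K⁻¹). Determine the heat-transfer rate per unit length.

Q' = 19.5 W/m

Treat each layer as a resistance in series:
  R'_conv,in = 1/(2πr h) = 1/(2π·0.0890·2290) = 7.809×10^-4 m·K/W
  R'_carbon steel = ln(0.115/0.0890)/(2πk) = 0.2563/(2π·52.5) = 7.770×10^-4 m·K/W
  R'_phenolic foam = ln(0.247/0.115)/(2πk) = 0.7645/(2π·0.0241) = 5.048 m·K/W
  R'_conv,out = 1/(2πr h) = 1/(2π·0.247·6.41) = 0.1005 m·K/W
ΣR = 7.809×10^-4 + 7.770×10^-4 + 5.048 + 0.1005 = 5.150 m·K/W
Q' = ΔT/ΣR = (380 K − 279.45 K)/5.150 = 19.5 W/m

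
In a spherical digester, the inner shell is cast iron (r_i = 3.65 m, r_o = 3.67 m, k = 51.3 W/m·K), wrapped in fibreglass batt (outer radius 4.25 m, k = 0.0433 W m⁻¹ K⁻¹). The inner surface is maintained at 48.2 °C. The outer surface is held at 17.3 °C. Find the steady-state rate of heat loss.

Q = 452 W

Resistance network (inner→outer):
  R_cast iron = (1/3.65 − 1/3.67)/(4πk) = 0.001493/(4π·51.3) = 2.316×10^-6 K/W
  R_fibreglass batt = (1/3.67 − 1/4.25)/(4πk) = 0.03719/(4π·0.0433) = 0.06834 K/W
ΣR = 2.316×10^-6 + 0.06834 = 0.06834 K/W
Q = ΔT/ΣR = (48.2 °C − 17.3 °C)/0.06834 = 452 W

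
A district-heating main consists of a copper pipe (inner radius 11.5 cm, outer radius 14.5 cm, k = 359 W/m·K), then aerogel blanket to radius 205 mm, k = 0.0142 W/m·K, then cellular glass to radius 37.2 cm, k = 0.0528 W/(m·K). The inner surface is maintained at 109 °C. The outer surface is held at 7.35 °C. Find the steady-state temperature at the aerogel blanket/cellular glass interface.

Series thermal resistances, inner to outer:
  R'_copper = ln(0.145/0.115)/(2πk) = 0.2318/(2π·359) = 1.028×10^-4 m·K/W
  R'_aerogel blanket = ln(0.205/0.145)/(2πk) = 0.3463/(2π·0.0142) = 3.881 m·K/W
  R'_cellular glass = ln(0.372/0.205)/(2πk) = 0.5959/(2π·0.0528) = 1.796 m·K/W
ΣR = 1.028×10^-4 + 3.881 + 1.796 = 5.677 m·K/W
Q' = ΔT/ΣR = (109 °C − 7.35 °C)/5.677 = 17.91 W/m
From the inner boundary to the aerogel blanket/cellular glass interface, ΣR_partial = 3.881 m·K/W.
T_interface = T_in − Q'·ΣR_partial = 109 °C − (17.91)(3.881) = 39.5 °C

T = 39.5 °C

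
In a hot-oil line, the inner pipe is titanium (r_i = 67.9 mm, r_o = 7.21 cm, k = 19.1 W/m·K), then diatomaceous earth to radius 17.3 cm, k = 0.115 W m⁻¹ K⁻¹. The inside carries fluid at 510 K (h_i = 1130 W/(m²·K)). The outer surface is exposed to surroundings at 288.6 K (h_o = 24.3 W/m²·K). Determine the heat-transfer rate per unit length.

Q' = 177 W/m

Resistance network (inner→outer):
  R'_conv,in = 1/(2πr h) = 1/(2π·0.0679·1130) = 0.002074 m·K/W
  R'_titanium = ln(0.0721/0.0679)/(2πk) = 0.06002/(2π·19.1) = 5.001×10^-4 m·K/W
  R'_diatomaceous earth = ln(0.173/0.0721)/(2πk) = 0.8752/(2π·0.115) = 1.211 m·K/W
  R'_conv,out = 1/(2πr h) = 1/(2π·0.173·24.3) = 0.03786 m·K/W
ΣR = 0.002074 + 5.001×10^-4 + 1.211 + 0.03786 = 1.251 m·K/W
Q' = ΔT/ΣR = (510 K − 288.6 K)/1.251 = 177 W/m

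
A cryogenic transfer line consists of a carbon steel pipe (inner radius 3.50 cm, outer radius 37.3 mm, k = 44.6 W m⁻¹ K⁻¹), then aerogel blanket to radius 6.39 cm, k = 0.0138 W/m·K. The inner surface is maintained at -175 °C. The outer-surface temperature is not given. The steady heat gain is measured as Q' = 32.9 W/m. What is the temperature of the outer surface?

T_out = 29.3 °C

Sum the resistances:
  R'_carbon steel = ln(0.0373/0.0350)/(2πk) = 0.06365/(2π·44.6) = 2.271×10^-4 m·K/W
  R'_aerogel blanket = ln(0.0639/0.0373)/(2πk) = 0.5383/(2π·0.0138) = 6.208 m·K/W
ΣR = 6.209 m·K/W
ΔT = Q'·ΣR = 32.9 × 6.209 = 204.3 K
Heat flows inward, so T_out = T_in + ΔT = -175 + 204.3 = 29.3 °C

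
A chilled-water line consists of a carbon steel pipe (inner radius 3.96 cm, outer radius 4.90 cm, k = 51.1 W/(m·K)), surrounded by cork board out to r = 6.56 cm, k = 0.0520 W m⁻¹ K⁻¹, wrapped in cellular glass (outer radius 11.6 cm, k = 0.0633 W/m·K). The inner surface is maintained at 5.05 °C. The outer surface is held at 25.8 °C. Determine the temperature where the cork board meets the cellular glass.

Resistance network (inner→outer):
  R'_carbon steel = ln(0.0490/0.0396)/(2πk) = 0.2130/(2π·51.1) = 6.634×10^-4 m·K/W
  R'_cork board = ln(0.0656/0.0490)/(2πk) = 0.2918/(2π·0.0520) = 0.8930 m·K/W
  R'_cellular glass = ln(0.116/0.0656)/(2πk) = 0.5700/(2π·0.0633) = 1.433 m·K/W
ΣR = 6.634×10^-4 + 0.8930 + 1.433 = 2.327 m·K/W
Q' = ΔT/ΣR = (5.05 °C − 25.8 °C)/2.327 = -8.917 W/m
From the inner boundary to the cork board/cellular glass interface, ΣR_partial = 0.8937 m·K/W.
T_interface = T_in − Q'·ΣR_partial = 5.05 °C − (-8.917)(0.8937) = 13.0 °C

T = 13.0 °C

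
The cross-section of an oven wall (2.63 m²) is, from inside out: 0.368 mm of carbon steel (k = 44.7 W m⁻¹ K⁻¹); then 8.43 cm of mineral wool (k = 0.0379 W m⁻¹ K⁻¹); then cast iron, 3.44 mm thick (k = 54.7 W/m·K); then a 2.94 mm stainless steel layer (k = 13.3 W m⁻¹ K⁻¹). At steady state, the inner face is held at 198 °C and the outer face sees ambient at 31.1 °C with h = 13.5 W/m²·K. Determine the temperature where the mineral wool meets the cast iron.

T = 36.5 °C

Series thermal resistances, inner to outer:
  R_carbon steel = L/(kA) = 3.68×10^-4/(44.7·2.63) = 3.130×10^-6 K/W
  R_mineral wool = L/(kA) = 0.0843/(0.0379·2.63) = 0.8457 K/W
  R_cast iron = L/(kA) = 0.00344/(54.7·2.63) = 2.391×10^-5 K/W
  R_stainless steel = L/(kA) = 0.00294/(13.3·2.63) = 8.405×10^-5 K/W
  R_conv,out = 1/(hA) = 1/(13.5·2.63) = 0.02817 K/W
ΣR = 3.130×10^-6 + 0.8457 + 2.391×10^-5 + 8.405×10^-5 + 0.02817 = 0.8740 K/W
Q = ΔT/ΣR = (198 °C − 31.1 °C)/0.8740 = 191.0 W
From the inner boundary to the mineral wool/cast iron interface, ΣR_partial = 0.8457 K/W.
T_interface = T_in − Q·ΣR_partial = 198 °C − (191.0)(0.8457) = 36.5 °C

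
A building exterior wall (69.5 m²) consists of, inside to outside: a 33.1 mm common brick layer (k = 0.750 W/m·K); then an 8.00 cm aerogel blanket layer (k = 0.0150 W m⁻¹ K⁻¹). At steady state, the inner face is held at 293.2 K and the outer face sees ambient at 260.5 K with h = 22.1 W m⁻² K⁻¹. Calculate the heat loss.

Q = 419 W

Resistance network (inner→outer):
  R_common brick = L/(kA) = 0.0331/(0.750·69.5) = 6.350×10^-4 K/W
  R_aerogel blanket = L/(kA) = 0.0800/(0.0150·69.5) = 0.07674 K/W
  R_conv,out = 1/(hA) = 1/(22.1·69.5) = 6.511×10^-4 K/W
ΣR = 6.350×10^-4 + 0.07674 + 6.511×10^-4 = 0.07803 K/W
Q = ΔT/ΣR = (293.2 K − 260.5 K)/0.07803 = 419 W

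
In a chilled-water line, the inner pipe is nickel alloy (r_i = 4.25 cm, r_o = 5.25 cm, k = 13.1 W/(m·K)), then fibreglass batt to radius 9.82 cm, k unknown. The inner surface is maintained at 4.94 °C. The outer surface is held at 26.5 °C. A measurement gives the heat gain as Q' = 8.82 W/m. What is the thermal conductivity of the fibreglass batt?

k = 0.0408 W/m·K

ΣR = ΔT/Q' = |4.94 − 26.5|/8.82 = 2.444 m·K/W
Known resistances:
  R'_nickel alloy = ln(0.0525/0.0425)/(2πk) = 0.2113/(2π·13.1) = 0.002567 m·K/W
R_fibreglass batt = ΣR − ΣR_known = 2.444 − 0.002567 = 2.441 m·K/W
ln(r₂/r₁)/(2πk) = 2.441 ⇒ k = 0.6262/(2π·2.441) = 0.0408 W/m·K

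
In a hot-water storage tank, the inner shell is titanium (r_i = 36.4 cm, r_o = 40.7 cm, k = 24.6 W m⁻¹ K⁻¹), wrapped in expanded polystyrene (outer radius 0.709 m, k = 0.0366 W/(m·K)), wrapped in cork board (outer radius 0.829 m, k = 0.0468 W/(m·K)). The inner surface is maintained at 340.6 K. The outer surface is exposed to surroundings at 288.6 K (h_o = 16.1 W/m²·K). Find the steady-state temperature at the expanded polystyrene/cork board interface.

T = 295.6 K

Series thermal resistances, inner to outer:
  R_titanium = (1/0.364 − 1/0.407)/(4πk) = 0.2903/(4π·24.6) = 9.389×10^-4 K/W
  R_expanded polystyrene = (1/0.407 − 1/0.709)/(4πk) = 1.047/(4π·0.0366) = 2.275 K/W
  R_cork board = (1/0.709 − 1/0.829)/(4πk) = 0.2042/(4π·0.0468) = 0.3472 K/W
  R_conv,out = 1/(4πr²h) = 1/(4π·0.829²·16.1) = 0.007192 K/W
ΣR = 9.389×10^-4 + 2.275 + 0.3472 + 0.007192 = 2.630 K/W
Q = ΔT/ΣR = (340.6 K − 288.6 K)/2.630 = 19.77 W
From the inner boundary to the expanded polystyrene/cork board interface, ΣR_partial = 2.276 K/W.
T_interface = T_in − Q·ΣR_partial = 340.6 K − (19.77)(2.276) = 295.6 K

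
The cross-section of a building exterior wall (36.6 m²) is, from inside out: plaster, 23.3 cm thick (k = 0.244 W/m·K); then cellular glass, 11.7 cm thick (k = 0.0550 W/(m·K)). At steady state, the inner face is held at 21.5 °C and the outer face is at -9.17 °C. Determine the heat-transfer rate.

Q = 364 W

Resistance network (inner→outer):
  R_plaster = L/(kA) = 0.233/(0.244·36.6) = 0.02609 K/W
  R_cellular glass = L/(kA) = 0.117/(0.0550·36.6) = 0.05812 K/W
ΣR = 0.02609 + 0.05812 = 0.08421 K/W
Q = ΔT/ΣR = (21.5 °C − -9.17 °C)/0.08421 = 364 W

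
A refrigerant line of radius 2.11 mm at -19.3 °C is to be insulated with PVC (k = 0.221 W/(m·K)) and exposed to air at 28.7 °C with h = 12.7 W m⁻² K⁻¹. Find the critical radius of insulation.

For a cylinder, r_cr = k_ins/h = 0.221/12.7 = 0.0174 m = 1.74 cm

r_cr = 1.74 cm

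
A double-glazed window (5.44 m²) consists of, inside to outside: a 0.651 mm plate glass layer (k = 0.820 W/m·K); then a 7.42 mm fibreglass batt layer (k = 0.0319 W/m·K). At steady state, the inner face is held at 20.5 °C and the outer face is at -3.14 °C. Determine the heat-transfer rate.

Treat each layer as a resistance in series:
  R_plate glass = L/(kA) = 6.51×10^-4/(0.820·5.44) = 1.459×10^-4 K/W
  R_fibreglass batt = L/(kA) = 0.00742/(0.0319·5.44) = 0.04276 K/W
ΣR = 1.459×10^-4 + 0.04276 = 0.04291 K/W
Q = ΔT/ΣR = (20.5 °C − -3.14 °C)/0.04291 = 551 W

Q = 551 W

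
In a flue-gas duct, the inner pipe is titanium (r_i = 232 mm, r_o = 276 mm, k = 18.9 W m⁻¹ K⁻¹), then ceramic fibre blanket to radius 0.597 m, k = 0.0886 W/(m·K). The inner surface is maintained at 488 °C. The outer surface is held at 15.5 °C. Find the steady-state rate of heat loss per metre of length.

Treat each layer as a resistance in series:
  R'_titanium = ln(0.276/0.232)/(2πk) = 0.1737/(2π·18.9) = 0.001462 m·K/W
  R'_ceramic fibre blanket = ln(0.597/0.276)/(2πk) = 0.7715/(2π·0.0886) = 1.386 m·K/W
ΣR = 0.001462 + 1.386 = 1.387 m·K/W
Q' = ΔT/ΣR = (488 °C − 15.5 °C)/1.387 = 341 W/m

Q' = 341 W/m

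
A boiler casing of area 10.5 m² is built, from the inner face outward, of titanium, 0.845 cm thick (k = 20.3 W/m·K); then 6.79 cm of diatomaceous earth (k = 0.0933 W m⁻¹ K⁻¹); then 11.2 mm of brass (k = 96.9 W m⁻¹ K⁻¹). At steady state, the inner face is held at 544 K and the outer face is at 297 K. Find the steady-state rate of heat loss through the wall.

Treat each layer as a resistance in series:
  R_titanium = L/(kA) = 0.00845/(20.3·10.5) = 3.964×10^-5 K/W
  R_diatomaceous earth = L/(kA) = 0.0679/(0.0933·10.5) = 0.06931 K/W
  R_brass = L/(kA) = 0.0112/(96.9·10.5) = 1.101×10^-5 K/W
ΣR = 3.964×10^-5 + 0.06931 + 1.101×10^-5 = 0.06936 K/W
Q = ΔT/ΣR = (544 K − 297 K)/0.06936 = 3560 W

Q = 3.56 kW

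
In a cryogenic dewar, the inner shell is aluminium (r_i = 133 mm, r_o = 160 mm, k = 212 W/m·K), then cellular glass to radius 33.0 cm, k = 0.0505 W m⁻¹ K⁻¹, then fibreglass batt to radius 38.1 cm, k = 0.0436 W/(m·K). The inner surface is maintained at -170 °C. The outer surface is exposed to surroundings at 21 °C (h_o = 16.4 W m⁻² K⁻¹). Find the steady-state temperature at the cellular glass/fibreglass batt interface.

Resistance network (inner→outer):
  R_aluminium = (1/0.133 − 1/0.160)/(4πk) = 1.269/(4π·212) = 4.763×10^-4 K/W
  R_cellular glass = (1/0.160 − 1/0.330)/(4πk) = 3.220/(4π·0.0505) = 5.074 K/W
  R_fibreglass batt = (1/0.330 − 1/0.381)/(4πk) = 0.4056/(4π·0.0436) = 0.7403 K/W
  R_conv,out = 1/(4πr²h) = 1/(4π·0.381²·16.4) = 0.03343 K/W
ΣR = 4.763×10^-4 + 5.074 + 0.7403 + 0.03343 = 5.848 K/W
Q = ΔT/ΣR = (-170 °C − 21 °C)/5.848 = -32.66 W
From the inner boundary to the cellular glass/fibreglass batt interface, ΣR_partial = 5.074 K/W.
T_interface = T_in − Q·ΣR_partial = -170 °C − (-32.66)(5.074) = -4.3 °C

T = -4.3 °C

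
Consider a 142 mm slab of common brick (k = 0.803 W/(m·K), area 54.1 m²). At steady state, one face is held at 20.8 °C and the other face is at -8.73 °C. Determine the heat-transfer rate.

Q = 9030 W

Q = kA·ΔT/L = 0.803 × 54.1 × |20.8 °C − -8.73 °C| / 0.142 = 9030 W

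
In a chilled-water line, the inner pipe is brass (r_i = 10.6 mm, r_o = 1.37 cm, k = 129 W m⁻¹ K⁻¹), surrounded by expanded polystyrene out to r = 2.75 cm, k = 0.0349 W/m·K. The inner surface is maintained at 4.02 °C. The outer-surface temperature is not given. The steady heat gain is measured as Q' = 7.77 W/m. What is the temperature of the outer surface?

Sum the resistances:
  R'_brass = ln(0.0137/0.0106)/(2πk) = 0.2565/(2π·129) = 3.165×10^-4 m·K/W
  R'_expanded polystyrene = ln(0.0275/0.0137)/(2πk) = 0.6968/(2π·0.0349) = 3.178 m·K/W
ΣR = 3.178 m·K/W
ΔT = Q'·ΣR = 7.77 × 3.178 = 24.69 K
Heat flows inward, so T_out = T_in + ΔT = 4.02 + 24.69 = 28.7 °C

T_out = 28.7 °C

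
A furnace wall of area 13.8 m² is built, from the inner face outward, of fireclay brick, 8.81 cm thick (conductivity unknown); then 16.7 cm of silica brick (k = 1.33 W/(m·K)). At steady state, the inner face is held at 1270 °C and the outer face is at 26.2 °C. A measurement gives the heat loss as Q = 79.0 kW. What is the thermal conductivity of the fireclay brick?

ΣR = ΔT/Q = |1270 − 26.2|/79000 = 0.01574 K/W
Known resistances:
  R_silica brick = L/(kA) = 0.167/(1.33·13.8) = 0.009099 K/W
R_fireclay brick = ΣR − ΣR_known = 0.01574 − 0.009099 = 0.006641 K/W
L/(kA) = 0.006641 ⇒ k = 0.0881/(0.006641·13.8) = 0.961 W/m·K

k = 0.961 W/m·K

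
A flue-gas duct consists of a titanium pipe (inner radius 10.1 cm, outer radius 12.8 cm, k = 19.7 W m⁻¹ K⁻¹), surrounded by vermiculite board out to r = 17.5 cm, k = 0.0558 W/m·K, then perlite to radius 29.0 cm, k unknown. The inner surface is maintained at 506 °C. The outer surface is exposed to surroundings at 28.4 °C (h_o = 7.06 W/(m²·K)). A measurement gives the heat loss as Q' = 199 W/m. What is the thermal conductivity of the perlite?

ΣR = ΔT/Q' = |506 − 28.4|/199 = 2.400 m·K/W
Known resistances:
  R'_titanium = ln(0.128/0.101)/(2πk) = 0.2369/(2π·19.7) = 0.001914 m·K/W
  R'_vermiculite board = ln(0.175/0.128)/(2πk) = 0.3128/(2π·0.0558) = 0.8921 m·K/W
  R'_conv,out = 1/(2πr h) = 1/(2π·0.290·7.06) = 0.07774 m·K/W
R_perlite = ΣR − ΣR_known = 2.400 − 0.9718 = 1.428 m·K/W
ln(r₂/r₁)/(2πk) = 1.428 ⇒ k = 0.5051/(2π·1.428) = 0.0563 W/m·K

k = 0.0563 W/m·K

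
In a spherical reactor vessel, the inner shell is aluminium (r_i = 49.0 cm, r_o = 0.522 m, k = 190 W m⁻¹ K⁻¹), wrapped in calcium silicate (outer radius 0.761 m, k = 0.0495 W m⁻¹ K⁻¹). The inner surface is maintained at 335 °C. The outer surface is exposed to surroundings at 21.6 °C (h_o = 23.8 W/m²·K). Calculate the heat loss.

Series thermal resistances, inner to outer:
  R_aluminium = (1/0.490 − 1/0.522)/(4πk) = 0.1251/(4π·190) = 5.240×10^-5 K/W
  R_calcium silicate = (1/0.522 − 1/0.761)/(4πk) = 0.6016/(4π·0.0495) = 0.9672 K/W
  R_conv,out = 1/(4πr²h) = 1/(4π·0.761²·23.8) = 0.005774 K/W
ΣR = 5.240×10^-5 + 0.9672 + 0.005774 = 0.9730 K/W
Q = ΔT/ΣR = (335 °C − 21.6 °C)/0.9730 = 322 W

Q = 322 W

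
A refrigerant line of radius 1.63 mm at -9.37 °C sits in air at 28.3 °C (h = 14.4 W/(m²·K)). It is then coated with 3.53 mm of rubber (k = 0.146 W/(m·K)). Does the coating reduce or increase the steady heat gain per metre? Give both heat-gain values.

increases: 5.56 → 11.1 W/m

Critical radius for a cylinder: r_cr = k/h = 0.0101 m = 1.01 cm.
Outer radius after coating: r₂ = 0.00163 + 0.00353 = 0.00516 m.
Since r₁ < r_cr and r₂ ≤ r_cr, the coating moves toward the maximum at r_cr — heat gain rises.
Bare: R = 1/(2πr₁h) = 6.781 m·K/W; Q = 37.67/6.781 = 5.56 W/m.
Coated: R = R_cond + R_conv = 3.398 m·K/W; Q = 37.67/3.398 = 11.1 W/m.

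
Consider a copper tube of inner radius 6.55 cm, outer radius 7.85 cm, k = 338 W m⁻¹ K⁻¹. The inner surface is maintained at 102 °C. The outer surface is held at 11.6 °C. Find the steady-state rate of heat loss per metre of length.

Q' = 2πk·ΔT/ln(r₂/r₁) = 2π × 338 × 90.4 / ln(0.0785/0.0655) = 1.06×10^6 W/m

Q' = 1060 kW/m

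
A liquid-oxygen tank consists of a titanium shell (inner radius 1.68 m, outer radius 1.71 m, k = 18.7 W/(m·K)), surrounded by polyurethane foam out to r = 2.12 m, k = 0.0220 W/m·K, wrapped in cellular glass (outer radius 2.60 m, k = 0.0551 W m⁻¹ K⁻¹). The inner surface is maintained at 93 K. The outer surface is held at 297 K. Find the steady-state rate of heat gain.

Treat each layer as a resistance in series:
  R_titanium = (1/1.68 − 1/1.71)/(4πk) = 0.01044/(4π·18.7) = 4.444×10^-5 K/W
  R_polyurethane foam = (1/1.71 − 1/2.12)/(4πk) = 0.1131/(4π·0.0220) = 0.4091 K/W
  R_cellular glass = (1/2.12 − 1/2.60)/(4πk) = 0.08708/(4π·0.0551) = 0.1258 K/W
ΣR = 4.444×10^-5 + 0.4091 + 0.1258 = 0.5349 K/W
Q = ΔT/ΣR = (93 K − 297 K)/0.5349 = -381 W
(Negative Q ⇒ heat flows inward; heat gain = 381 W.)

Q = 381 W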